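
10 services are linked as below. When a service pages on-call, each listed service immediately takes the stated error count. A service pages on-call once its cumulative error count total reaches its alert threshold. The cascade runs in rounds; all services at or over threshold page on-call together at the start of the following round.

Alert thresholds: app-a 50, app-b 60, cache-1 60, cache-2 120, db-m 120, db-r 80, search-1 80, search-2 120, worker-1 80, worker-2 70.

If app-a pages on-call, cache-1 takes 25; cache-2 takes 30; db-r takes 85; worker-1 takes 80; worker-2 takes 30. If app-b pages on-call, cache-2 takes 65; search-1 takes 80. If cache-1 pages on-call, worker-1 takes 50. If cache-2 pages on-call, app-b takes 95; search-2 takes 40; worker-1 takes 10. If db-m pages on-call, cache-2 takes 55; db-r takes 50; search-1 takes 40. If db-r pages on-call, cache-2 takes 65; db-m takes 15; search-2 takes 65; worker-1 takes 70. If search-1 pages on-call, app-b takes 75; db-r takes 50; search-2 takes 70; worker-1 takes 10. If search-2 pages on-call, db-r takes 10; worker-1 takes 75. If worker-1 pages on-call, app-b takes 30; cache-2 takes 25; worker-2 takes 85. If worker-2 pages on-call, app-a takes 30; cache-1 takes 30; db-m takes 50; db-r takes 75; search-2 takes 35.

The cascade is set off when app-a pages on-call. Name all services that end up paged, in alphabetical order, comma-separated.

app-a, app-b, cache-2, db-r, search-1, search-2, worker-1, worker-2

Round 1 — app-a pages on-call (initial).
  cache-1: +25 → 25 < 60
  cache-2: +30 → 30 < 120
  db-r: +85 → 85 ≥ 80
  worker-1: +80 → 80 ≥ 80
  worker-2: +30 → 30 < 70
Round 2 — db-r, worker-1 page on-call.
  app-b: +30 → 30 < 60
  cache-2: +65+25 → 120 ≥ 120
  db-m: +15 → 15 < 120
  search-2: +65 → 65 < 120
  worker-2: +85 → 115 ≥ 70
Round 3 — cache-2, worker-2 page on-call.
  app-b: +95 → 125 ≥ 60
  cache-1: +30 → 55 < 60
  db-m: +50 → 65 < 120
  search-2: +40+35 → 140 ≥ 120
Round 4 — app-b, search-2 page on-call.
  search-1: +80 → 80 ≥ 80
Round 5 — search-1 pages on-call.
No further pages.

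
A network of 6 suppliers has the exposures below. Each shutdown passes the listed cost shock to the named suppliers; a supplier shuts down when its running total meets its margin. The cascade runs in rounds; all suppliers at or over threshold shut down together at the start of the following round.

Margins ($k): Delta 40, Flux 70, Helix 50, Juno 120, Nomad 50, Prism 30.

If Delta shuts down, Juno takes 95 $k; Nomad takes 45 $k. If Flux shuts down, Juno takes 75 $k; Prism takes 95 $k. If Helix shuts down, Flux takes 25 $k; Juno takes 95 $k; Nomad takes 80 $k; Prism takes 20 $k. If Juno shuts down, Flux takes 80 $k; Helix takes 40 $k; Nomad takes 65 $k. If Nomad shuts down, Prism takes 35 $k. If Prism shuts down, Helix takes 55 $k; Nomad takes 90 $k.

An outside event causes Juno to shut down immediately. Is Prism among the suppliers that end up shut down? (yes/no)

Round 1 — Juno shuts down (initial).
  Flux: +80 → 80 ≥ 70
  Helix: +40 → 40 < 50
  Nomad: +65 → 65 ≥ 50
Round 2 — Flux, Nomad shut down.
  Prism: +95+35 → 130 ≥ 30
Round 3 — Prism shuts down.
  Helix: +55 → 95 ≥ 50
Round 4 — Helix shuts down.
No further shutdowns.

yes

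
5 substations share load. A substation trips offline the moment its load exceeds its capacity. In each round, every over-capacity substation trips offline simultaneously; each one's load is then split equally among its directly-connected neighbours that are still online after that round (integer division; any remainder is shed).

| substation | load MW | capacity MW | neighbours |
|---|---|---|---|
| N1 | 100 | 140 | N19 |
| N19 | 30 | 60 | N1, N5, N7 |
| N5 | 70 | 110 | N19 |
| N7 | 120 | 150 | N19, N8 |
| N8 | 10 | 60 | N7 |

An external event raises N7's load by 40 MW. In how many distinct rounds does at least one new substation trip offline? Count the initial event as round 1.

3

Round 1 — N7 at 160 > 150. N7 trips offline.
  N7 sheds 160 MW to N19, N8: 80 each.
    N19: 30+80 = 110 > 60
    N8: 10+80 = 90 > 60
Round 2 — N19, N8 trip offline.
  N19 sheds 110 MW to N1, N5: 55 each.
    N1: 100+55 = 155 > 140
    N5: 70+55 = 125 > 110
  N8 sheds 90 MW: no online neighbours, lost.
Round 3 — N1, N5 trip offline.
  N1 sheds 155 MW: no online neighbours, lost.
  N5 sheds 125 MW: no online neighbours, lost.
No further trips.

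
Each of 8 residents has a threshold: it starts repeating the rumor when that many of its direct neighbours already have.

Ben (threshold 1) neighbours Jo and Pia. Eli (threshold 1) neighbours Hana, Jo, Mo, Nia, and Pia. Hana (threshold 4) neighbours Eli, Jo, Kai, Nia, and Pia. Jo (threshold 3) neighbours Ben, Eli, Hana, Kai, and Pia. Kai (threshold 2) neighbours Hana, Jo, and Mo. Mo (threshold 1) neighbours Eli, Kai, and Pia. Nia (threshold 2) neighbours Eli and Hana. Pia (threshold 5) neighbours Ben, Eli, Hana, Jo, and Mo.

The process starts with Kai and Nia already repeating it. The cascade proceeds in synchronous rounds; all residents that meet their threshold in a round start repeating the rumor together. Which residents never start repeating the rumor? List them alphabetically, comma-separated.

Round 1 — Kai, Nia start repeating the rumor (initial).
Round 2 — checking thresholds:
  Eli: 1 of 5 neighbours ≥ 1, starts repeating the rumor.
  Hana: 2 of 5 neighbours < 4, below threshold.
  Jo: 1 of 5 neighbours < 3, below threshold.
  Mo: 1 of 3 neighbours ≥ 1, starts repeating the rumor.
Round 3 — no new spreads; cascade stops.

Ben, Hana, Jo, Pia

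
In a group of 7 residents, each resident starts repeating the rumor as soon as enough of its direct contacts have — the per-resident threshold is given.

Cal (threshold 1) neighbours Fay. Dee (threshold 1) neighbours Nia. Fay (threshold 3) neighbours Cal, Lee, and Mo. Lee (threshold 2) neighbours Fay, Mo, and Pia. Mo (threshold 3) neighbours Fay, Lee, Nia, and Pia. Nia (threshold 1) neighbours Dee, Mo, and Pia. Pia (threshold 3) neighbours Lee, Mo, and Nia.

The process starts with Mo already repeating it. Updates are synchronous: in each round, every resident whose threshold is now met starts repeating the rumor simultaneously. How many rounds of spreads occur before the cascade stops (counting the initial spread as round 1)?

3

Round 1 — Mo starts repeating the rumor (initial).
Round 2 — checking thresholds:
  Fay: 1 of 3 neighbours < 3, below threshold.
  Lee: 1 of 3 neighbours < 2, below threshold.
  Nia: 1 of 3 neighbours ≥ 1, starts repeating the rumor.
  Pia: 1 of 3 neighbours < 3, below threshold.
Round 3 — checking thresholds:
  Dee: 1 of 1 neighbours ≥ 1, starts repeating the rumor.
  Fay: 1 of 3 neighbours < 3, below threshold.
  Lee: 1 of 3 neighbours < 2, below threshold.
  Pia: 2 of 3 neighbours < 3, below threshold.
Round 4 — no new spreads; cascade stops.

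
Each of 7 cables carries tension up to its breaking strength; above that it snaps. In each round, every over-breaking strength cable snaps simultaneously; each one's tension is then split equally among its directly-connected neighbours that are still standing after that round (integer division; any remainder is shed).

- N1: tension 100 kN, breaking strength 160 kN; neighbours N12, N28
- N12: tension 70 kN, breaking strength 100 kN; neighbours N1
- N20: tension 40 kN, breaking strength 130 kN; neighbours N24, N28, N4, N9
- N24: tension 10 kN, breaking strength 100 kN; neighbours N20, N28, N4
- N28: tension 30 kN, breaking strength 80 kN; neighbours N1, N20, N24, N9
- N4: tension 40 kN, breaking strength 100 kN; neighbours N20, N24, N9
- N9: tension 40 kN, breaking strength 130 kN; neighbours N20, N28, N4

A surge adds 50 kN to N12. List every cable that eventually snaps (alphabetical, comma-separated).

Round 1 — N12 at 120 > 100. N12 snaps.
  N12 sheds 120 kN to N1: 120 each.
    N1: 100+120 = 220 > 160
Round 2 — N1 snaps.
  N1 sheds 220 kN to N28: 220 each.
    N28: 30+220 = 250 > 80
Round 3 — N28 snaps.
  N28 sheds 250 kN to N20, N24, N9: 83 each (1 lost).
    N20: 40+83 = 123 ≤ 130
    N24: 10+83 = 93 ≤ 100
    N9: 40+83 = 123 ≤ 130
No further breaks.

N1, N12, N28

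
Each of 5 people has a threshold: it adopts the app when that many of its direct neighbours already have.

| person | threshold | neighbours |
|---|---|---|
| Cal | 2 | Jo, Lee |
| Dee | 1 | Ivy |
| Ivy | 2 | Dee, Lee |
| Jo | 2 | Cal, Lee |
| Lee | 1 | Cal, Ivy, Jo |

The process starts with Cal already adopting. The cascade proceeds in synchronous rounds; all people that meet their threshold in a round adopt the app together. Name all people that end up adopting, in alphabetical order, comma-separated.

Cal, Jo, Lee

Round 1 — Cal adopts the app (initial).
Round 2 — checking thresholds:
  Jo: 1 of 2 neighbours < 2, not yet.
  Lee: 1 of 3 neighbours ≥ 1, adopts the app.
Round 3 — checking thresholds:
  Ivy: 1 of 2 neighbours < 2, not yet.
  Jo: 2 of 2 neighbours ≥ 2, adopts the app.
Round 4 — no new adoptions; cascade stops.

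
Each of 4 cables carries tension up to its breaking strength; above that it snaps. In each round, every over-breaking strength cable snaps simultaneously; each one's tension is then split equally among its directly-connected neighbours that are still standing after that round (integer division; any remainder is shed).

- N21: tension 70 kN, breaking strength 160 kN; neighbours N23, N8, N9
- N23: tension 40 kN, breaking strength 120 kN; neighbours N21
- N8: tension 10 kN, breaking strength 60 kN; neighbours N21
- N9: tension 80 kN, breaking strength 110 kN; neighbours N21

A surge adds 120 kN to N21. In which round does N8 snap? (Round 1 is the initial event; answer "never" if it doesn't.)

2

Round 1 — N21 at 190 > 160. N21 snaps.
  N21 sheds 190 kN to N23, N8, N9: 63 each (1 lost).
    N23: 40+63 = 103 ≤ 120
    N8: 10+63 = 73 > 60
    N9: 80+63 = 143 > 110
Round 2 — N8, N9 snap.
  N8 sheds 73 kN: no online neighbours, lost.
  N9 sheds 143 kN: no online neighbours, lost.
No further breaks.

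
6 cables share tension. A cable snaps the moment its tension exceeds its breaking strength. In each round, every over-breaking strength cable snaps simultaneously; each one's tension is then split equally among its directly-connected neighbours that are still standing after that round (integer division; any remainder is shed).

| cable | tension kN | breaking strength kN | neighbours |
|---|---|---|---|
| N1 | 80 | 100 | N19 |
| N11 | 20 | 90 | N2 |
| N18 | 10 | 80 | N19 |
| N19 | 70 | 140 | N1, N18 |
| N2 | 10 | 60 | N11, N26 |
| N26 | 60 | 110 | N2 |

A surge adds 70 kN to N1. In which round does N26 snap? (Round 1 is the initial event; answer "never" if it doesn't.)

never

Round 1 — N1 at 150 > 100. N1 snaps.
  N1 sheds 150 kN to N19: 150 each.
    N19: 70+150 = 220 > 140
Round 2 — N19 snaps.
  N19 sheds 220 kN to N18: 220 each.
    N18: 10+220 = 230 > 80
Round 3 — N18 snaps.
  N18 sheds 230 kN: no online neighbours, lost.
No further breaks.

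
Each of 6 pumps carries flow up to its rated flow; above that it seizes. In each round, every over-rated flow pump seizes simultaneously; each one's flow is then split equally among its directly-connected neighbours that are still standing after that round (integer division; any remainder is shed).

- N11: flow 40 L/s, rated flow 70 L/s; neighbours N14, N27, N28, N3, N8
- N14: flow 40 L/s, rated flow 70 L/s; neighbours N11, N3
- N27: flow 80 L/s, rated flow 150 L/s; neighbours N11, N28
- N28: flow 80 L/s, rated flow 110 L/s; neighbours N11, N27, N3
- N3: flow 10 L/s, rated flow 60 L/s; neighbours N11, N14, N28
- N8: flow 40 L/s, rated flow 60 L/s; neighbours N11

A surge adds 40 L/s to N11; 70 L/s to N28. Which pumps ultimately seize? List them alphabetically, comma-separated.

N11, N14, N27, N28, N3

Round 1 — N11 at 80 > 70; N28 at 150 > 110. N11, N28 seize.
  N11 sheds 80 L/s to N14, N27, N3, N8: 20 each.
    N14: 40+20 = 60 ≤ 70
    N27: 80+20 = 100 ≤ 150
    N3: 10+20 = 30 ≤ 60
    N8: 40+20 = 60 ≤ 60
  N28 sheds 150 L/s to N27, N3: 75 each.
    N27: 100+75 = 175 > 150
    N3: 30+75 = 105 > 60
Round 2 — N27, N3 seize.
  N27 sheds 175 L/s: no online neighbours, lost.
  N3 sheds 105 L/s to N14: 105 each.
    N14: 60+105 = 165 > 70
Round 3 — N14 seizes.
  N14 sheds 165 L/s: no online neighbours, lost.
No further seizures.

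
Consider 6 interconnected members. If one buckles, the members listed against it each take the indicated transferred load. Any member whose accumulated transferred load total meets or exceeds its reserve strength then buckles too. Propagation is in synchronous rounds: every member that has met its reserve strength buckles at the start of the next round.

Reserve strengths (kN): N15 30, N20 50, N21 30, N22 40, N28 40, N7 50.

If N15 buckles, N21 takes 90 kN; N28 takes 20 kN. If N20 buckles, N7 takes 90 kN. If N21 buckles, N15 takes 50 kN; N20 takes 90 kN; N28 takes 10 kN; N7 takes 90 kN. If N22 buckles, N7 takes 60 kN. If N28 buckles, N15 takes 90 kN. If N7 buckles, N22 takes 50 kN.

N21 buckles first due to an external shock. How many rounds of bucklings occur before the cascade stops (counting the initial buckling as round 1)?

3

Round 1 — N21 buckles (initial).
  N15: +50 → 50 ≥ 30
  N20: +90 → 90 ≥ 50
  N28: +10 → 10 < 40
  N7: +90 → 90 ≥ 50
Round 2 — N15, N20, N7 buckle.
  N22: +50 → 50 ≥ 40
  N28: +20 → 30 < 40
Round 3 — N22 buckles.
No further bucklings.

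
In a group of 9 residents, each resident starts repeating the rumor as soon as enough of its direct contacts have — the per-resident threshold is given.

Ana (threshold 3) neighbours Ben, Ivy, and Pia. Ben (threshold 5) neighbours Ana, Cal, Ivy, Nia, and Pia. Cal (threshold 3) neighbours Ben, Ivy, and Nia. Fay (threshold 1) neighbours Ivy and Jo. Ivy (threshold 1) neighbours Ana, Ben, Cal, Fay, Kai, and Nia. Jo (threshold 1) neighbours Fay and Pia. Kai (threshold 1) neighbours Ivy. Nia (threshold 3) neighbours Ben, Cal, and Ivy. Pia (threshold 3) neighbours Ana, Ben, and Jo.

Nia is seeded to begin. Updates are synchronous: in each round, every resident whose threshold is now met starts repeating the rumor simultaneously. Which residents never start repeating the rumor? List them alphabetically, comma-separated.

Round 1 — Nia starts repeating the rumor (initial).
Round 2 — checking thresholds:
  Ben: 1 of 5 neighbours < 5, holds.
  Cal: 1 of 3 neighbours < 3, holds.
  Ivy: 1 of 6 neighbours ≥ 1, starts repeating the rumor.
Round 3 — checking thresholds:
  Ana: 1 of 3 neighbours < 3, holds.
  Ben: 2 of 5 neighbours < 5, holds.
  Cal: 2 of 3 neighbours < 3, holds.
  Fay: 1 of 2 neighbours ≥ 1, starts repeating the rumor.
  Kai: 1 of 1 neighbours ≥ 1, starts repeating the rumor.
Round 4 — checking thresholds:
  Ana: 1 of 3 neighbours < 3, holds.
  Ben: 2 of 5 neighbours < 5, holds.
  Cal: 2 of 3 neighbours < 3, holds.
  Jo: 1 of 2 neighbours ≥ 1, starts repeating the rumor.
Round 5 — no new spreads; cascade stops.

Ana, Ben, Cal, Pia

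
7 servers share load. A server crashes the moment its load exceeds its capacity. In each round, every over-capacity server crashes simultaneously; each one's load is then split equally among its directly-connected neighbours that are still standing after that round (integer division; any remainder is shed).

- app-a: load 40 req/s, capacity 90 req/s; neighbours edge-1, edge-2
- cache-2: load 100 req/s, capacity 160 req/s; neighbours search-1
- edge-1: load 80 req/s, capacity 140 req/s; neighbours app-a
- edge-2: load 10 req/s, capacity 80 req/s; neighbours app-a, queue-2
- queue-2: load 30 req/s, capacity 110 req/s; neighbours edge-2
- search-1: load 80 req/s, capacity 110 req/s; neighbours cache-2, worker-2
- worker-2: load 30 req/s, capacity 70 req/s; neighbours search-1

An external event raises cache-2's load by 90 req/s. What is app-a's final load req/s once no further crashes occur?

Round 1 — cache-2 at 190 > 160. cache-2 crashes.
  cache-2 sheds 190 req/s to search-1: 190 each.
    search-1: 80+190 = 270 > 110
Round 2 — search-1 crashes.
  search-1 sheds 270 req/s to worker-2: 270 each.
    worker-2: 30+270 = 300 > 70
Round 3 — worker-2 crashes.
  worker-2 sheds 300 req/s: no online neighbours, lost.
No further crashes.

40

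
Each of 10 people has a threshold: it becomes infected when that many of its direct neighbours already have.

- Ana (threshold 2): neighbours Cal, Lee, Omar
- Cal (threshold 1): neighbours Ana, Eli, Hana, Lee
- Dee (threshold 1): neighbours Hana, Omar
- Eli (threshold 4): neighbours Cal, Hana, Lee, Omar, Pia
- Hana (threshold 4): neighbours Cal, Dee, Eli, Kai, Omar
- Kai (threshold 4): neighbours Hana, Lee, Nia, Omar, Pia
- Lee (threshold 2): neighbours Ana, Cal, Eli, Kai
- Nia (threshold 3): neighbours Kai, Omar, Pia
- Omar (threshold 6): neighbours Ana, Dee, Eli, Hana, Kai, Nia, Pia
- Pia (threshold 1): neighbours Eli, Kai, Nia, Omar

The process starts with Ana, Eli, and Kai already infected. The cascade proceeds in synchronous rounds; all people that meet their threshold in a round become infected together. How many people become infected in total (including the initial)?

Round 1 — Ana, Eli, Kai become infected (initial).
Round 2 — checking thresholds:
  Cal: 2 of 4 neighbours ≥ 1, becomes infected.
  Hana: 2 of 5 neighbours < 4, below threshold.
  Lee: 3 of 4 neighbours ≥ 2, becomes infected.
  Nia: 1 of 3 neighbours < 3, below threshold.
  Omar: 3 of 7 neighbours < 6, below threshold.
  Pia: 2 of 4 neighbours ≥ 1, becomes infected.
Round 3 — no new infections; cascade stops.

6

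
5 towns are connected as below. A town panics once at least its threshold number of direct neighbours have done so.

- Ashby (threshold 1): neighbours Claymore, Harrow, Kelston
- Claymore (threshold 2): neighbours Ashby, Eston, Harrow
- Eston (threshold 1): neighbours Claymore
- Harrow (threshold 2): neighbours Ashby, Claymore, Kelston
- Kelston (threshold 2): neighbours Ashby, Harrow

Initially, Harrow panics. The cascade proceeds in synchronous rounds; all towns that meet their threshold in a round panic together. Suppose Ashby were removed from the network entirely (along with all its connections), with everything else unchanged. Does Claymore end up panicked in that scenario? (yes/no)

no

With Ashby removed:
Round 1 — Harrow panics (initial).
Round 2 — no new panics; cascade stops.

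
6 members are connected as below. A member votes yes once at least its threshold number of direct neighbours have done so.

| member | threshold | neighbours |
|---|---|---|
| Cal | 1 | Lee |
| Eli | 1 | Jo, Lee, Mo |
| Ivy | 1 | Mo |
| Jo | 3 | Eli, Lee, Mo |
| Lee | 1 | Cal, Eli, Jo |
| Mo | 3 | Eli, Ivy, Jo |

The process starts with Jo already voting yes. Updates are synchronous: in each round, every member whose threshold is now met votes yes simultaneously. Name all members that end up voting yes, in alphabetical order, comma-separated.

Round 1 — Jo votes yes (initial).
Round 2 — checking thresholds:
  Eli: 1 of 3 neighbours ≥ 1, votes yes.
  Lee: 1 of 3 neighbours ≥ 1, votes yes.
  Mo: 1 of 3 neighbours < 3, below threshold.
Round 3 — checking thresholds:
  Cal: 1 of 1 neighbours ≥ 1, votes yes.
  Mo: 2 of 3 neighbours < 3, below threshold.
Round 4 — no new yes votes; cascade stops.

Cal, Eli, Jo, Lee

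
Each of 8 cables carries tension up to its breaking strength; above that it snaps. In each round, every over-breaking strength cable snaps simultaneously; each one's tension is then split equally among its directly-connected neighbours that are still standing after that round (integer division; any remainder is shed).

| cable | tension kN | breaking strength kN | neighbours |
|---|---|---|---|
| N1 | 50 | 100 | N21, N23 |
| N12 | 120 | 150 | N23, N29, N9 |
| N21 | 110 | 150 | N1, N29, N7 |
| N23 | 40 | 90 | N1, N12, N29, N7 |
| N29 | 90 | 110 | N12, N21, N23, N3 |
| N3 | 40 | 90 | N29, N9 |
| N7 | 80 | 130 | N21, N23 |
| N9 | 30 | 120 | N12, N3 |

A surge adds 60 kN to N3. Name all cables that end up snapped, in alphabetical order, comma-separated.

Round 1 — N3 at 100 > 90. N3 snaps.
  N3 sheds 100 kN to N29, N9: 50 each.
    N29: 90+50 = 140 > 110
    N9: 30+50 = 80 ≤ 120
Round 2 — N29 snaps.
  N29 sheds 140 kN to N12, N21, N23: 46 each (2 lost).
    N12: 120+46 = 166 > 150
    N21: 110+46 = 156 > 150
    N23: 40+46 = 86 ≤ 90
Round 3 — N12, N21 snap.
  N12 sheds 166 kN to N23, N9: 83 each.
    N23: 86+83 = 169 > 90
    N9: 80+83 = 163 > 120
  N21 sheds 156 kN to N1, N7: 78 each.
    N1: 50+78 = 128 > 100
    N7: 80+78 = 158 > 130
Round 4 — N1, N23, N7, N9 snap.
  N1 sheds 128 kN: no online neighbours, lost.
  N23 sheds 169 kN: no online neighbours, lost.
  N7 sheds 158 kN: no online neighbours, lost.
  N9 sheds 163 kN: no online neighbours, lost.
No further breaks.

N1, N12, N21, N23, N29, N3, N7, N9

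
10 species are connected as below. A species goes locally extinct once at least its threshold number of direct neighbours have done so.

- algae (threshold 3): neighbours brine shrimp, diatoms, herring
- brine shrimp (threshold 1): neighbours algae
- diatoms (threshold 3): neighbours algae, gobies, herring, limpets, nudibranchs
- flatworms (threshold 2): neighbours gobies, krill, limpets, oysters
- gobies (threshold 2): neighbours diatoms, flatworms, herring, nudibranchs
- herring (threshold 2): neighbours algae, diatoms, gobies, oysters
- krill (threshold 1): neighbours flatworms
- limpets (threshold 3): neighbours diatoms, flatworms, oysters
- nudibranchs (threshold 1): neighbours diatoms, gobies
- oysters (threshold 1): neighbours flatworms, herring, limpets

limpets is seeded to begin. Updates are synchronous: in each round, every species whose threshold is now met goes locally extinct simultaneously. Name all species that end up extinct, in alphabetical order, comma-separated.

Round 1 — limpets goes locally extinct (initial).
Round 2 — checking thresholds:
  diatoms: 1 of 5 neighbours < 3, holds.
  flatworms: 1 of 4 neighbours < 2, holds.
  oysters: 1 of 3 neighbours ≥ 1, goes locally extinct.
Round 3 — checking thresholds:
  diatoms: 1 of 5 neighbours < 3, holds.
  flatworms: 2 of 4 neighbours ≥ 2, goes locally extinct.
  herring: 1 of 4 neighbours < 2, holds.
Round 4 — checking thresholds:
  diatoms: 1 of 5 neighbours < 3, holds.
  gobies: 1 of 4 neighbours < 2, holds.
  herring: 1 of 4 neighbours < 2, holds.
  krill: 1 of 1 neighbours ≥ 1, goes locally extinct.
Round 5 — no new extinctions; cascade stops.

flatworms, krill, limpets, oysters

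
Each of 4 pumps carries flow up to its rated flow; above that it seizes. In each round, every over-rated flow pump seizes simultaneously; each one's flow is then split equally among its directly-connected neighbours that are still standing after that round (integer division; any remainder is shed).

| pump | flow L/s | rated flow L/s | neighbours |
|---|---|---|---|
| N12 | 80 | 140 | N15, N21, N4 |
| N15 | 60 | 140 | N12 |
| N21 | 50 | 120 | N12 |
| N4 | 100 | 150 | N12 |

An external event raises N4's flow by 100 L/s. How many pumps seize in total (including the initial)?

4

Round 1 — N4 at 200 > 150. N4 seizes.
  N4 sheds 200 L/s to N12: 200 each.
    N12: 80+200 = 280 > 140
Round 2 — N12 seizes.
  N12 sheds 280 L/s to N15, N21: 140 each.
    N15: 60+140 = 200 > 140
    N21: 50+140 = 190 > 120
Round 3 — N15, N21 seize.
  N15 sheds 200 L/s: no online neighbours, lost.
  N21 sheds 190 L/s: no online neighbours, lost.
No further seizures.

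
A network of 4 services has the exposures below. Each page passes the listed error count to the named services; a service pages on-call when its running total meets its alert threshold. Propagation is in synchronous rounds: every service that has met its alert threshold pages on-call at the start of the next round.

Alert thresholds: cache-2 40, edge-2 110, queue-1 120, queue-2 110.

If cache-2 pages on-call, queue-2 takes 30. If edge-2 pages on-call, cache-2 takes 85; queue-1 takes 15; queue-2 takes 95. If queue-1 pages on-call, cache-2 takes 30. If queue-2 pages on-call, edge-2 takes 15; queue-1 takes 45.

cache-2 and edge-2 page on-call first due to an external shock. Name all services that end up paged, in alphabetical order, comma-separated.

cache-2, edge-2, queue-2

Round 1 — cache-2, edge-2 page on-call (initial).
  queue-1: +15 → 15 < 120
  queue-2: +30+95 → 125 ≥ 110
Round 2 — queue-2 pages on-call.
  queue-1: +45 → 60 < 120
No further pages.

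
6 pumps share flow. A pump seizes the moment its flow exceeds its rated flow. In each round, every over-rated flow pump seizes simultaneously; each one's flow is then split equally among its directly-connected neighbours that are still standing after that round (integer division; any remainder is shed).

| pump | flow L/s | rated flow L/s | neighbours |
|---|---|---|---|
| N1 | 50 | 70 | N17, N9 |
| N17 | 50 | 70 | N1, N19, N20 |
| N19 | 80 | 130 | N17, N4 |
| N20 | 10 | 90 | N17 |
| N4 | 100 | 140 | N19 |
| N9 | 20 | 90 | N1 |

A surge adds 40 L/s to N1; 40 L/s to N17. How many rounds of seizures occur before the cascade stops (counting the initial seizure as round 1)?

Round 1 — N1 at 90 > 70; N17 at 90 > 70. N1, N17 seize.
  N1 sheds 90 L/s to N9: 90 each.
    N9: 20+90 = 110 > 90
  N17 sheds 90 L/s to N19, N20: 45 each.
    N19: 80+45 = 125 ≤ 130
    N20: 10+45 = 55 ≤ 90
Round 2 — N9 seizes.
  N9 sheds 110 L/s: no online neighbours, lost.
No further seizures.

2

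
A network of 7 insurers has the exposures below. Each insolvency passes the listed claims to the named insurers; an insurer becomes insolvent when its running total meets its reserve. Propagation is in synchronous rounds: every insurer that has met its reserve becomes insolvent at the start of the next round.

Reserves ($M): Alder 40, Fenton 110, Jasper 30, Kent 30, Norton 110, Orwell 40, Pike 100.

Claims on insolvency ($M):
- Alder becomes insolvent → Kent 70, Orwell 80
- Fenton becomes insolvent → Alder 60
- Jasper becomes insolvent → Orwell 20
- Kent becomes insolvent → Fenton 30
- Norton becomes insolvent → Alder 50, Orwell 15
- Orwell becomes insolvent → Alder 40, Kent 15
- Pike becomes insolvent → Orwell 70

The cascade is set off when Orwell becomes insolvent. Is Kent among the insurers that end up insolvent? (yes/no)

Round 1 — Orwell becomes insolvent (initial).
  Alder: +40 → 40 ≥ 40
  Kent: +15 → 15 < 30
Round 2 — Alder becomes insolvent.
  Kent: +70 → 85 ≥ 30
Round 3 — Kent becomes insolvent.
  Fenton: +30 → 30 < 110
No further insolvencies.

yes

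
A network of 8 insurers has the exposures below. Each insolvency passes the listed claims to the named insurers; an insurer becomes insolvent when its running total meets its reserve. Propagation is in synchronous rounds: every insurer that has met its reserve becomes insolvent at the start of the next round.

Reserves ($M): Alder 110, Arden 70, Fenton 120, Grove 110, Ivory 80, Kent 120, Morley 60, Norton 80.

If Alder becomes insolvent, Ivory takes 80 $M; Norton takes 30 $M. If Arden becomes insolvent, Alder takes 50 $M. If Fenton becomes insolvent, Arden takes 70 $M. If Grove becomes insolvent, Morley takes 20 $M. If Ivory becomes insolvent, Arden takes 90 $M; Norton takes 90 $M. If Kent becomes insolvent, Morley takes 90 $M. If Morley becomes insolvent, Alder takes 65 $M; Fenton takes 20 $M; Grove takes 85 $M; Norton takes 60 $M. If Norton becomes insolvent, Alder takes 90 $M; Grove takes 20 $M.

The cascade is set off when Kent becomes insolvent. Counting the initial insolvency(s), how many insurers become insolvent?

2

Round 1 — Kent becomes insolvent (initial).
  Morley: +90 → 90 ≥ 60
Round 2 — Morley becomes insolvent.
  Alder: +65 → 65 < 110
  Fenton: +20 → 20 < 120
  Grove: +85 → 85 < 110
  Norton: +60 → 60 < 80
No further insolvencies.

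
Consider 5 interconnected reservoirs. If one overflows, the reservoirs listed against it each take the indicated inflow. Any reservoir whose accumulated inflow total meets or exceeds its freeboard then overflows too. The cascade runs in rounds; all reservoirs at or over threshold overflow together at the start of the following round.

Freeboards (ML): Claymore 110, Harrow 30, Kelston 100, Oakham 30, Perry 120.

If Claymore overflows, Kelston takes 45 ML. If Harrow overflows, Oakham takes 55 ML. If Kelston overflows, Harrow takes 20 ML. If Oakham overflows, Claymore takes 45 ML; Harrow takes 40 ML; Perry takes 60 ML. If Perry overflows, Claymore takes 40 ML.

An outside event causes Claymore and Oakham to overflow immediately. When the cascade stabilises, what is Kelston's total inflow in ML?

Round 1 — Claymore, Oakham overflow (initial).
  Harrow: +40 → 40 ≥ 30
  Kelston: +45 → 45 < 100
  Perry: +60 → 60 < 120
Round 2 — Harrow overflows.
No further overflows.

45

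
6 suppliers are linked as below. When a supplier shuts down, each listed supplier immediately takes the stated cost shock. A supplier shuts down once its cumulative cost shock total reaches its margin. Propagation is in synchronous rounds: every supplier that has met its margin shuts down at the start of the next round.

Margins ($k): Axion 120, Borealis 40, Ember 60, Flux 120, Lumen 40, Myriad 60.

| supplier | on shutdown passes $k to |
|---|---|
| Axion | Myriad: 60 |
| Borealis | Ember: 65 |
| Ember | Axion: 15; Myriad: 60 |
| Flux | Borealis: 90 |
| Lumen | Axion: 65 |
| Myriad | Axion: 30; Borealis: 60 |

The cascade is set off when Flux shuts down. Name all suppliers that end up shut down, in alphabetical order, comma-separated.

Round 1 — Flux shuts down (initial).
  Borealis: +90 → 90 ≥ 40
Round 2 — Borealis shuts down.
  Ember: +65 → 65 ≥ 60
Round 3 — Ember shuts down.
  Axion: +15 → 15 < 120
  Myriad: +60 → 60 ≥ 60
Round 4 — Myriad shuts down.
  Axion: +30 → 45 < 120
No further shutdowns.

Borealis, Ember, Flux, Myriad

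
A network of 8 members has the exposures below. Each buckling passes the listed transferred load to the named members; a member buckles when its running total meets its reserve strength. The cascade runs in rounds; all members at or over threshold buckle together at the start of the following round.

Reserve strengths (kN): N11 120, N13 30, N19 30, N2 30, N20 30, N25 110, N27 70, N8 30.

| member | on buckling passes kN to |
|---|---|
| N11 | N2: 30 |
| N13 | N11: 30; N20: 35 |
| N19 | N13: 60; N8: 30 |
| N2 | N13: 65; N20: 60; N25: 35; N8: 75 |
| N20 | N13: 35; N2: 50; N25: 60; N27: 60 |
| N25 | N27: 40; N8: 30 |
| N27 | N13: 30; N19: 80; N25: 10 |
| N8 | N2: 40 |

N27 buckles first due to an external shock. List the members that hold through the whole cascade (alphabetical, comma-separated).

N11, N25

Round 1 — N27 buckles (initial).
  N13: +30 → 30 ≥ 30
  N19: +80 → 80 ≥ 30
  N25: +10 → 10 < 110
Round 2 — N13, N19 buckle.
  N11: +30 → 30 < 120
  N20: +35 → 35 ≥ 30
  N8: +30 → 30 ≥ 30
Round 3 — N20, N8 buckle.
  N2: +50+40 → 90 ≥ 30
  N25: +60 → 70 < 110
Round 4 — N2 buckles.
  N25: +35 → 105 < 110
No further bucklings.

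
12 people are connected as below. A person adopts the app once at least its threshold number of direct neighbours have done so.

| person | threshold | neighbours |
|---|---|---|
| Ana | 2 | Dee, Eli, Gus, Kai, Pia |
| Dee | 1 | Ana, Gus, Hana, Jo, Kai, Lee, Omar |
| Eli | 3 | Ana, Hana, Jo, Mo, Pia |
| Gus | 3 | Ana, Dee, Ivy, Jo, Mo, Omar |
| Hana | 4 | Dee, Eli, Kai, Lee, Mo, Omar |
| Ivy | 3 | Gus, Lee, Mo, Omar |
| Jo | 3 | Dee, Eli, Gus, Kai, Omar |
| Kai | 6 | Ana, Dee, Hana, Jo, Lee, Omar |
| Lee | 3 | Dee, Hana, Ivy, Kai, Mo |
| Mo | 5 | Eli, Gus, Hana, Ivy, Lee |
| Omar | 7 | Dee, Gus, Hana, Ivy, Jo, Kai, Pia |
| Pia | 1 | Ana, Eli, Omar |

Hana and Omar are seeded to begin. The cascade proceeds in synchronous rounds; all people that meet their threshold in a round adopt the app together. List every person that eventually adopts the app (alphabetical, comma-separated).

Ana, Dee, Eli, Gus, Hana, Jo, Omar, Pia

Round 1 — Hana, Omar adopt the app (initial).
Round 2 — checking thresholds:
  Dee: 2 of 7 neighbours ≥ 1, adopts the app.
  Eli: 1 of 5 neighbours < 3, not yet.
  Gus: 1 of 6 neighbours < 3, not yet.
  Ivy: 1 of 4 neighbours < 3, not yet.
  Jo: 1 of 5 neighbours < 3, not yet.
  Kai: 2 of 6 neighbours < 6, not yet.
  Lee: 1 of 5 neighbours < 3, not yet.
  Mo: 1 of 5 neighbours < 5, not yet.
  Pia: 1 of 3 neighbours ≥ 1, adopts the app.
Round 3 — checking thresholds:
  Ana: 2 of 5 neighbours ≥ 2, adopts the app.
  Eli: 2 of 5 neighbours < 3, not yet.
  Gus: 2 of 6 neighbours < 3, not yet.
  Ivy: 1 of 4 neighbours < 3, not yet.
  Jo: 2 of 5 neighbours < 3, not yet.
  Kai: 3 of 6 neighbours < 6, not yet.
  Lee: 2 of 5 neighbours < 3, not yet.
  Mo: 1 of 5 neighbours < 5, not yet.
Round 4 — checking thresholds:
  Eli: 3 of 5 neighbours ≥ 3, adopts the app.
  Gus: 3 of 6 neighbours ≥ 3, adopts the app.
  Ivy: 1 of 4 neighbours < 3, not yet.
  Jo: 2 of 5 neighbours < 3, not yet.
  Kai: 4 of 6 neighbours < 6, not yet.
  Lee: 2 of 5 neighbours < 3, not yet.
  Mo: 1 of 5 neighbours < 5, not yet.
Round 5 — checking thresholds:
  Ivy: 2 of 4 neighbours < 3, not yet.
  Jo: 4 of 5 neighbours ≥ 3, adopts the app.
  Kai: 4 of 6 neighbours < 6, not yet.
  Lee: 2 of 5 neighbours < 3, not yet.
  Mo: 3 of 5 neighbours < 5, not yet.
Round 6 — no new adoptions; cascade stops.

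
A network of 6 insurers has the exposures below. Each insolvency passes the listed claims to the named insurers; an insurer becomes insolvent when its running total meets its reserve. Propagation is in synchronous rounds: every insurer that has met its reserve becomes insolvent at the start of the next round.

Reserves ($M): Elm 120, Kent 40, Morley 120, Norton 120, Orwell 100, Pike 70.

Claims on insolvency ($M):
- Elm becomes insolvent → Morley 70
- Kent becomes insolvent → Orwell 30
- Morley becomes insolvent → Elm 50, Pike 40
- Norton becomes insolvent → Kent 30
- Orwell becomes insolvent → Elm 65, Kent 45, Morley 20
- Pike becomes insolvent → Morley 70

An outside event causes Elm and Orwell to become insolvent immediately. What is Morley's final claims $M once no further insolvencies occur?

Round 1 — Elm, Orwell become insolvent (initial).
  Kent: +45 → 45 ≥ 40
  Morley: +70+20 → 90 < 120
Round 2 — Kent becomes insolvent.
No further insolvencies.

90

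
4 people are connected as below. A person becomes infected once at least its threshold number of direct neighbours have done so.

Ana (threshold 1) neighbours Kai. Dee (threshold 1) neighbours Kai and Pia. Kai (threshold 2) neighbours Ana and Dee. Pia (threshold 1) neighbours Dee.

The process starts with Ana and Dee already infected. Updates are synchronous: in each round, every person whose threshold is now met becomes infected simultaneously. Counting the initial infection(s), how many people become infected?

Round 1 — Ana, Dee become infected (initial).
Round 2 — checking thresholds:
  Kai: 2 of 2 neighbours ≥ 2, becomes infected.
  Pia: 1 of 1 neighbours ≥ 1, becomes infected.
Round 3 — no new infections; cascade stops.

4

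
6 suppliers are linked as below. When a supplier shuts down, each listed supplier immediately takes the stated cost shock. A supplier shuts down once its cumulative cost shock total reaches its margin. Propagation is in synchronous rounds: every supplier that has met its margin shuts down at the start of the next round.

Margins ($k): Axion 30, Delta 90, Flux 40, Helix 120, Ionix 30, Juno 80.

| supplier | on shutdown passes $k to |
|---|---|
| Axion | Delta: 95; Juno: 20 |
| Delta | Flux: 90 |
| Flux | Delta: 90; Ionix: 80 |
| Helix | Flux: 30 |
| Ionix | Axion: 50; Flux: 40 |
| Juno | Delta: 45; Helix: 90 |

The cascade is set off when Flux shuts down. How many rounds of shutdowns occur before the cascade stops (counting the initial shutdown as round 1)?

3

Round 1 — Flux shuts down (initial).
  Delta: +90 → 90 ≥ 90
  Ionix: +80 → 80 ≥ 30
Round 2 — Delta, Ionix shut down.
  Axion: +50 → 50 ≥ 30
Round 3 — Axion shuts down.
  Juno: +20 → 20 < 80
No further shutdowns.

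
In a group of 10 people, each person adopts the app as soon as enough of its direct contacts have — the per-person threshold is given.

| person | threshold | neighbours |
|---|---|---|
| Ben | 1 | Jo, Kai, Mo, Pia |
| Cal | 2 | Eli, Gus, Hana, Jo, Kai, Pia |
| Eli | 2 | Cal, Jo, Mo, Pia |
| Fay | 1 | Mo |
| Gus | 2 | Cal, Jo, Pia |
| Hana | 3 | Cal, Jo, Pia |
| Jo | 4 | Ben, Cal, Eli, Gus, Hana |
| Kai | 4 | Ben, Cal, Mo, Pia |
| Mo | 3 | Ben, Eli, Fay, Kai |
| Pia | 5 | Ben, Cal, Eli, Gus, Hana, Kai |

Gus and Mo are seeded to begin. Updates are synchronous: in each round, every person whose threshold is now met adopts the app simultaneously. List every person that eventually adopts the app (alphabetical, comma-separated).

Ben, Fay, Gus, Mo

Round 1 — Gus, Mo adopt the app (initial).
Round 2 — checking thresholds:
  Ben: 1 of 4 neighbours ≥ 1, adopts the app.
  Cal: 1 of 6 neighbours < 2, holds.
  Eli: 1 of 4 neighbours < 2, holds.
  Fay: 1 of 1 neighbours ≥ 1, adopts the app.
  Jo: 1 of 5 neighbours < 4, holds.
  Kai: 1 of 4 neighbours < 4, holds.
  Pia: 1 of 6 neighbours < 5, holds.
Round 3 — no new adoptions; cascade stops.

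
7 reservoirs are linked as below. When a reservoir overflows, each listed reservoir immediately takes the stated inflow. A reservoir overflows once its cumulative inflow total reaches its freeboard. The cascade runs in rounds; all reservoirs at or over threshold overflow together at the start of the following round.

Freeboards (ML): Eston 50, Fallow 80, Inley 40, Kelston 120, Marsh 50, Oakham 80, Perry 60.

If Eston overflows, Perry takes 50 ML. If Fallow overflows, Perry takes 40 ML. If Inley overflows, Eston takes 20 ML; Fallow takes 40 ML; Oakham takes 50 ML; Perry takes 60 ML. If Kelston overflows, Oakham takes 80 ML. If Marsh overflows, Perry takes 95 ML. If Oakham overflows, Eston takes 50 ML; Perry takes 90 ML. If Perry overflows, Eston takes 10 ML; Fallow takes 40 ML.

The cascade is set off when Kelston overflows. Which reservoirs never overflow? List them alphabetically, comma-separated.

Round 1 — Kelston overflows (initial).
  Oakham: +80 → 80 ≥ 80
Round 2 — Oakham overflows.
  Eston: +50 → 50 ≥ 50
  Perry: +90 → 90 ≥ 60
Round 3 — Eston, Perry overflow.
  Fallow: +40 → 40 < 80
No further overflows.

Fallow, Inley, Marsh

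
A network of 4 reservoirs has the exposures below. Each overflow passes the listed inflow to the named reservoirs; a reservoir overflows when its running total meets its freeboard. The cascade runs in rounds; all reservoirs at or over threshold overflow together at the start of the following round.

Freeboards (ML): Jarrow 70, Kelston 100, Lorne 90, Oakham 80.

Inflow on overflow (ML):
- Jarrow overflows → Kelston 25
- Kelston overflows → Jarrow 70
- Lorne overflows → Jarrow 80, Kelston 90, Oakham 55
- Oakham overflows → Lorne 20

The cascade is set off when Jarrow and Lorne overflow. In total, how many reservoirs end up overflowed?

Round 1 — Jarrow, Lorne overflow (initial).
  Kelston: +25+90 → 115 ≥ 100
  Oakham: +55 → 55 < 80
Round 2 — Kelston overflows.
No further overflows.

3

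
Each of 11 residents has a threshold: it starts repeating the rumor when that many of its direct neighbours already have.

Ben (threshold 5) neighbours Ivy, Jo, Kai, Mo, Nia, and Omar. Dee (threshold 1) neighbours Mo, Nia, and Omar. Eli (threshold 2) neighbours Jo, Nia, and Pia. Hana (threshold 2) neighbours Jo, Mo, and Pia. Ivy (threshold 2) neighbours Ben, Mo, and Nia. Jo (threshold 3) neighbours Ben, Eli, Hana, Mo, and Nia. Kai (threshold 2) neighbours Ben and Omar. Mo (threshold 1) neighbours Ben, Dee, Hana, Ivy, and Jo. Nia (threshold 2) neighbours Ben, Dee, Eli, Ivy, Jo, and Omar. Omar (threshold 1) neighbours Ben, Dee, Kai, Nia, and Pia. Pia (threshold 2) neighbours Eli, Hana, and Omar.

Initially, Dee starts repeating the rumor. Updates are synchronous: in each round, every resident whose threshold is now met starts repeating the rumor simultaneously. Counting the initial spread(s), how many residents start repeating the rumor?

5

Round 1 — Dee starts repeating the rumor (initial).
Round 2 — checking thresholds:
  Mo: 1 of 5 neighbours ≥ 1, starts repeating the rumor.
  Nia: 1 of 6 neighbours < 2, not yet.
  Omar: 1 of 5 neighbours ≥ 1, starts repeating the rumor.
Round 3 — checking thresholds:
  Ben: 2 of 6 neighbours < 5, not yet.
  Hana: 1 of 3 neighbours < 2, not yet.
  Ivy: 1 of 3 neighbours < 2, not yet.
  Jo: 1 of 5 neighbours < 3, not yet.
  Kai: 1 of 2 neighbours < 2, not yet.
  Nia: 2 of 6 neighbours ≥ 2, starts repeating the rumor.
  Pia: 1 of 3 neighbours < 2, not yet.
Round 4 — checking thresholds:
  Ben: 3 of 6 neighbours < 5, not yet.
  Eli: 1 of 3 neighbours < 2, not yet.
  Hana: 1 of 3 neighbours < 2, not yet.
  Ivy: 2 of 3 neighbours ≥ 2, starts repeating the rumor.
  Jo: 2 of 5 neighbours < 3, not yet.
  Kai: 1 of 2 neighbours < 2, not yet.
  Pia: 1 of 3 neighbours < 2, not yet.
Round 5 — no new spreads; cascade stops.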